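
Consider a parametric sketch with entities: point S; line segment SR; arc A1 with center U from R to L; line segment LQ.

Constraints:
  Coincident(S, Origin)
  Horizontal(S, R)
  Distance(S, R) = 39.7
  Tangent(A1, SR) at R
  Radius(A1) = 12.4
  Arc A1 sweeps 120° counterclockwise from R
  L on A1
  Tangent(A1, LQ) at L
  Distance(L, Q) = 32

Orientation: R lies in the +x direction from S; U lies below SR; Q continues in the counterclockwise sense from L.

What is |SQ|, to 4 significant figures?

64.55

On A1, R sits at bearing 90° from U; a 120° counterclockwise sweep puts L at bearing 210°, so L = U + 12.4·(cos 210°, sin 210°) = (28.96, -18.60). The tangent condition forces UL to be normal to LQ, so LQ runs along (−sin 210°, cos 210°); with |LQ| = 32.0, Q = (44.96, -46.31). Then |SQ| = |Q − S| = 64.55.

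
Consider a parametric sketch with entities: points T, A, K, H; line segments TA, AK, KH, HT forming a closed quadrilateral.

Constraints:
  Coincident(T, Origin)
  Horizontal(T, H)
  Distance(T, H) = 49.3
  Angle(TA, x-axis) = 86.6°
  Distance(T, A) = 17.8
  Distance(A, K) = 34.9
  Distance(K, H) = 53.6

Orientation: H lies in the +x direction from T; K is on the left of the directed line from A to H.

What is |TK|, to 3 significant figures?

50.8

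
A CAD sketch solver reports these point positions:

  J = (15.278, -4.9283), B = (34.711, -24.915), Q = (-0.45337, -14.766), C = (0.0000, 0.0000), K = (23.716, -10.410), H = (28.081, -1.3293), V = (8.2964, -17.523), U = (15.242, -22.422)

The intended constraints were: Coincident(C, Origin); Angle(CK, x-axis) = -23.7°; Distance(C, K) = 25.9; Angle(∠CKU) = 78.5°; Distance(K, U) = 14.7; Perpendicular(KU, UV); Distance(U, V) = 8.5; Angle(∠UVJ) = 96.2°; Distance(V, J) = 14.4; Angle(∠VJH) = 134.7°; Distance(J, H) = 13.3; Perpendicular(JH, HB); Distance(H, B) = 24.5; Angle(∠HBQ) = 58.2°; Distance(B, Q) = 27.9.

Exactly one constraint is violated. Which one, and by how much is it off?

Distance(B, Q) = 27.9 — off by 8.70.

C = (0.00, 0.00) ✓; CK at -23.70° ✓; |CK| = 25.90 ✓; ∠CKU = 78.50° ✓; |KU| = 14.70 ✓; ∠(KU, UV) = 90.00° ✓; |UV| = 8.500 ✓; ∠UVJ = 96.20° ✓; |VJ| = 14.40 ✓; ∠VJH = 134.7° ✓; |JH| = 13.30 ✓; ∠(JH, HB) = 90.00° ✓; |HB| = 24.50 ✓; ∠HBQ = 58.20° ✓; |BQ| = 36.60 ✗.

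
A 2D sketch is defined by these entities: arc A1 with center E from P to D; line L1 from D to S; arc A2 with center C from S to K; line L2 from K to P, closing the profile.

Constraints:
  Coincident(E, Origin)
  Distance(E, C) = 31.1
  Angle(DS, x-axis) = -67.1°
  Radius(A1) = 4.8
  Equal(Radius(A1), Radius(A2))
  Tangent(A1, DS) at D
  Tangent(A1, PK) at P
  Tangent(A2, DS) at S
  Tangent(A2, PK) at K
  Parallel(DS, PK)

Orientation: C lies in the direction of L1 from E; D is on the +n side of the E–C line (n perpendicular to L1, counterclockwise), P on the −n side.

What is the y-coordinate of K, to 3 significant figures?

-30.5

Tangency of A1 to both parallel lines with radius 4.8 puts D and P at E ± 4.8·n: D = (4.42, 1.87), P = (-4.42, -1.87). Equal radii place S and K the same way about C: S = C + 4.8·n = (16.5, -26.8), K = C − 4.8·n = (7.68, -30.5). So K.y = -30.5.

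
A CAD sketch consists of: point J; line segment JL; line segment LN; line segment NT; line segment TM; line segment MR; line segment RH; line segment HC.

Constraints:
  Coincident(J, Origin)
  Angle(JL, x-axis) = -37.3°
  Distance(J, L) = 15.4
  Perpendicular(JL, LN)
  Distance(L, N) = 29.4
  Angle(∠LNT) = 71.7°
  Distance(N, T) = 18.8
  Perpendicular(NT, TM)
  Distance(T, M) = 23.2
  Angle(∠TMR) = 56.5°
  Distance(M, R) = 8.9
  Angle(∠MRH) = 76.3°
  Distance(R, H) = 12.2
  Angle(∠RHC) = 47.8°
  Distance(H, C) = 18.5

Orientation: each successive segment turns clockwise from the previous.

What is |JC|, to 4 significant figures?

6.361

J is at the origin; JL runs at -37.3° with length 15.4, so L = (12.25, -9.332). The perpendicularity gives LN at right angles to JL, so LN runs at -127.3°; with |LN| = 29.4, N = (-5.566, -32.72). ∠LNT = 71.7° gives NT at 124.4° from the x-axis; with |NT| = 18.8, T = (-16.19, -17.21). NT ⟂ TM, so TM runs at 34.40°; with |TM| = 23.2, M = (2.955, -4.100). ∠TMR = 56.5° gives MR at -89.10° from the x-axis; with |MR| = 8.9, R = (3.095, -13.00). ∠MRH = 76.3° gives RH at 167.2° from the x-axis; with |RH| = 12.2, H = (-8.802, -10.30). ∠RHC = 47.8° gives HC at 35.00° from the x-axis; with |HC| = 18.5, C = (6.353, 0.3154). Then |JC| = |C − J| = 6.361.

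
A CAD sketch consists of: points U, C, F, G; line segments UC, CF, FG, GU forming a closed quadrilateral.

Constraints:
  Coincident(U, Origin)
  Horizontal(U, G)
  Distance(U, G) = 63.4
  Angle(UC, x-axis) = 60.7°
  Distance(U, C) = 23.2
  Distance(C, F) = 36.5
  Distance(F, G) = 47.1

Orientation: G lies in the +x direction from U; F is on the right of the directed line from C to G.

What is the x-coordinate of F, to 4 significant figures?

18.92

Checks: |CF| = 36.50 ✓; |FG| = 47.10 ✓.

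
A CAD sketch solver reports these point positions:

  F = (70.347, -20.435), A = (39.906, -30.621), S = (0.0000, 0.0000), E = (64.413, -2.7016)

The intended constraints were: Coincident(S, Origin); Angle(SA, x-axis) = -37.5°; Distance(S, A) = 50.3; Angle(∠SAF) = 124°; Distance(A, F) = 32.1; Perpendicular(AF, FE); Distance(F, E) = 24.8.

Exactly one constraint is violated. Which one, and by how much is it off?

Distance(F, E) = 24.8 — off by 6.10.

S = (0.00, 0.00) ✓; SA at -37.50° ✓; |SA| = 50.30 ✓; ∠SAF = 124.0° ✓; |AF| = 32.10 ✓; ∠(AF, FE) = 90.00° ✓; |FE| = 18.70 ✗.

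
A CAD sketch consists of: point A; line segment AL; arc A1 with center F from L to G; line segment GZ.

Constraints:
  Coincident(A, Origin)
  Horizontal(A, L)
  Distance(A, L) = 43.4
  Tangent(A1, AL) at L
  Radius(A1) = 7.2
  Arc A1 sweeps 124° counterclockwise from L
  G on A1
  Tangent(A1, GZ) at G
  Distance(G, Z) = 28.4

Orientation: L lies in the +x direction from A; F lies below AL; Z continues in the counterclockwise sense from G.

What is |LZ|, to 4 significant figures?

36.16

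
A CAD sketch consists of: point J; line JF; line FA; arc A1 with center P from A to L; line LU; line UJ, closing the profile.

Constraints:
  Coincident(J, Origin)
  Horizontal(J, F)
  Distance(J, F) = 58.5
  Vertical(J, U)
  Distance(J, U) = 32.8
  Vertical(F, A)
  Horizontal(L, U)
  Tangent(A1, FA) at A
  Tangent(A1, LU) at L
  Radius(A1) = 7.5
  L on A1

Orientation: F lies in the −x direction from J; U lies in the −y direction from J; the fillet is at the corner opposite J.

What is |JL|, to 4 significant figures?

60.64

The virtual corner opposite J is at (-58.50, -32.80). The tangent condition forces PA to be normal to FA and since A1 is tangent to LU there, PL ⟂ LU, with radius 7.5, so the center P sits 7.5 in from both sides at P = (-51.00, -25.30). That places the tangent points at A = (-58.50, -25.30) on FA and L = (-51.00, -32.80) on LU. Then |JL| = |L − J| = 60.64.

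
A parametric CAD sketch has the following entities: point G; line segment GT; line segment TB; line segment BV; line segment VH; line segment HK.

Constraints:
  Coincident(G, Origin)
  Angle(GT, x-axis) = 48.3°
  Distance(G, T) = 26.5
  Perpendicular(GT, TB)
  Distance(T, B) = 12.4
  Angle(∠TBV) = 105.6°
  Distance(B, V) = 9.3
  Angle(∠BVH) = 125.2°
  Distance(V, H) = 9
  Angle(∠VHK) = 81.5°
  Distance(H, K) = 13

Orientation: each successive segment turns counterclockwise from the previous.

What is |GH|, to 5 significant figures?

14.020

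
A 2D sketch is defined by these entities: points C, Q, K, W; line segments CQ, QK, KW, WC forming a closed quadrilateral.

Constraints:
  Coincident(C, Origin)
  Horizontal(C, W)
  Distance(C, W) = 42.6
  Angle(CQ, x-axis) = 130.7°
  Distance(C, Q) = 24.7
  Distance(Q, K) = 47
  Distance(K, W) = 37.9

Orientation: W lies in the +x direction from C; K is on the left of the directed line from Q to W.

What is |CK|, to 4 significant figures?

44.80

C is at the origin; C and W share the same y with |CW| = 42.6 and W in +x, so W = (42.6, 0). CQ runs at 130.7° with |CQ| = 24.7, so Q = (-16.11, 18.73). K is determined by |QK| = 47.0 and |KW| = 37.9 together: it lies at the intersection of circle(Q, 47.0) and circle(W, 37.9). With |QW| = 61.62, the foot of the radical line on QW is 37.08 from Q and the perpendicular offset is √(47.0² − 37.08²) = 28.88. Taking the left-of-QW solution: K = (28.00, 34.97).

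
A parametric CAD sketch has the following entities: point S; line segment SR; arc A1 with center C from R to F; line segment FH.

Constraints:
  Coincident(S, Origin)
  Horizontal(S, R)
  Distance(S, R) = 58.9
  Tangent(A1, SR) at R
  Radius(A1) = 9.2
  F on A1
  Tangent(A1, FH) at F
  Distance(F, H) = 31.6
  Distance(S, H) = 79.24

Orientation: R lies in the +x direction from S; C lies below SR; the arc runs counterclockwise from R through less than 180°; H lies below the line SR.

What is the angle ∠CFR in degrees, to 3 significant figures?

29.0°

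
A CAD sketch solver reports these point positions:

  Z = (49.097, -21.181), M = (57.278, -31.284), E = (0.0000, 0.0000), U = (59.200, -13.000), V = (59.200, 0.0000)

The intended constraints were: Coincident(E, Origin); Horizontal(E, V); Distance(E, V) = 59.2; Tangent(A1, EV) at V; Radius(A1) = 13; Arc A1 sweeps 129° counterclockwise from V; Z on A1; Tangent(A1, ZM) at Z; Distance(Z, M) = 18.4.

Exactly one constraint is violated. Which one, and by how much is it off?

Distance(Z, M) = 18.4 — off by 5.40.

E = (0.00, 0.00) ✓; E.y = 0.00, V.y = 0.00 ✓; |EV| = 59.20 ✓; ∠(UV, VE) = 90.00° ✓; |UV| = 13.00 ✓; bearing(U→Z) − bearing(U→V) = 129.0° ✓; |UZ| = 13.00 ✓; ∠(UZ, ZM) = 90.00° ✓; |ZM| = 13.00 ✗.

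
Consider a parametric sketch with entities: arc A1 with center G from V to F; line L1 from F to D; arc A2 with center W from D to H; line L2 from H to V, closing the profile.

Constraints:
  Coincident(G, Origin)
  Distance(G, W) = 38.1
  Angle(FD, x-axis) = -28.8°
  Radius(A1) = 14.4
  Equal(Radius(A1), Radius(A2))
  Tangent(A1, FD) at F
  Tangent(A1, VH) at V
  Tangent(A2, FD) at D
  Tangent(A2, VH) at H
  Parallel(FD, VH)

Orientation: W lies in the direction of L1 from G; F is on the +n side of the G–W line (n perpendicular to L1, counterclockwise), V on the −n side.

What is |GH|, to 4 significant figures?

40.73

The slot axis is L1's direction at -28.8°, so u = (cos -28.8°, sin -28.8°) = (0.8763, -0.4818) and n = (−sin -28.8°, cos -28.8°) = (0.4818, 0.8763). G is at the origin and W lies 38.1 along u from G, so W = 38.1·u = (33.39, -18.35). Tangency of A1 to both parallel lines with radius 14.4 puts F and V at G ± 14.4·n: F = (6.937, 12.62), V = (-6.937, -12.62). Equal radii place D and H the same way about W: D = W + 14.4·n = (40.32, -5.736), H = W − 14.4·n = (26.45, -30.97). Then |GH| = |H − G| = 40.73.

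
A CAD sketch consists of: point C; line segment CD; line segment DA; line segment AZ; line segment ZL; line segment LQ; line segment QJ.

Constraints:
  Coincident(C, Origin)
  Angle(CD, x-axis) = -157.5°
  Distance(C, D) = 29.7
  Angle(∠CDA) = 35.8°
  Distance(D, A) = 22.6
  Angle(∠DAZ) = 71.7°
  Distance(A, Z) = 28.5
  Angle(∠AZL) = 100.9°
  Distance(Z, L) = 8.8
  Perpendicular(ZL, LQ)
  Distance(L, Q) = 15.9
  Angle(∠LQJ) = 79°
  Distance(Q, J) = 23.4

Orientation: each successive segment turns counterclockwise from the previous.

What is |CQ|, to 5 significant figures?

18.575

C is at the origin; CD runs at -157.5° with length 29.7, so D = (-27.439, -11.366). ∠CDA = 35.8° gives DA at -13.300° from the x-axis; with |DA| = 22.6, A = (-5.4454, -16.565). ∠DAZ = 71.7° gives AZ at 95.000° from the x-axis; with |AZ| = 28.5, Z = (-7.9293, 11.827). ∠AZL = 100.9° gives ZL at 174.10° from the x-axis; with |ZL| = 8.8, L = (-16.683, 12.731). ZL ⟂ LQ, so LQ runs at -95.900°; with |LQ| = 15.9, Q = (-18.317, -3.0845). Then |CQ| = |Q − C| = 18.575.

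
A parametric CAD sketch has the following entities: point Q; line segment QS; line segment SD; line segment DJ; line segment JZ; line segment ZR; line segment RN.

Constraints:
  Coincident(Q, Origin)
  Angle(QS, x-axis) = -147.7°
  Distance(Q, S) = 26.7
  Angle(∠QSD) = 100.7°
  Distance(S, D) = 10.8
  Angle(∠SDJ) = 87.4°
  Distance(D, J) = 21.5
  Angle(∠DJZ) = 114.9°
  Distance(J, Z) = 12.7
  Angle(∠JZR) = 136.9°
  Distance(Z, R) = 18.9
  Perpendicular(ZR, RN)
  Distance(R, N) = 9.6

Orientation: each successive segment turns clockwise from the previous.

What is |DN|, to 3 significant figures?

29.0

Q is at the origin; QS runs at -147.7° with length 26.7, so S = (-22.6, -14.3). ∠QSD = 100.7° gives SD at 133° from the x-axis; with |SD| = 10.8, D = (-29.9, -6.37). ∠SDJ = 87.4° gives DJ at 40.4° from the x-axis; with |DJ| = 21.5, J = (-13.6, 7.57). ∠DJZ = 114.9° gives JZ at -24.7° from the x-axis; with |JZ| = 12.7, Z = (-2.02, 2.26). ∠JZR = 136.9° gives ZR at -67.8° from the x-axis; with |ZR| = 18.9, R = (5.12, -15.2). ZR is perpendicular to RN, so RN runs at -158°; with |RN| = 9.6, N = (-3.77, -18.9). Then |DN| = |N − D| = 29.0.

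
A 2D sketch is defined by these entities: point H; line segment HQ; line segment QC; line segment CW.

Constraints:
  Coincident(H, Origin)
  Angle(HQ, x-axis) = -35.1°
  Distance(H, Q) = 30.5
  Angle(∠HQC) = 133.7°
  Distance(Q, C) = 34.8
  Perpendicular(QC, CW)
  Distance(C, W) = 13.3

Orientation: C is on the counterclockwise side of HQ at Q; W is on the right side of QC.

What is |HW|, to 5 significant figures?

66.116

H is at the origin; HQ runs at -35.1° with length 30.5, so Q = 30.5·(cos -35.1°, sin -35.1°) = (24.954, -17.538). ∠HQC = 133.7°, so QC runs at -35.1° + (180° − 133.7°) = 11.200° from the x-axis; with |QC| = 34.8, C = Q + 34.8·(cos 11.200°, sin 11.200°) = (59.091, -10.778). QC is perpendicular to CW; with |CW| = 13.3 on the right of QC, W = C + 13.3·(0.19423, -0.98096) = (61.674, -23.825). Then |HW| = |W − H| = 66.116.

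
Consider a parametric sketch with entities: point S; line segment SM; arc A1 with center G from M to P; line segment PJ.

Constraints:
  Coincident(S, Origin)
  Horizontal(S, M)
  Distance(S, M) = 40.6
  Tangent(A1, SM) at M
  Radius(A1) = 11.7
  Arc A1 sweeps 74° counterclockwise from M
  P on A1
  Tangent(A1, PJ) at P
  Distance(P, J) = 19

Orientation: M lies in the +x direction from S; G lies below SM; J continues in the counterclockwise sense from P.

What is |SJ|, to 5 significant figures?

36.008

S is at the origin; SM is horizontal with |SM| = 40.6 and M on the +x side, so M = (40.600, 0.0000). Tangency of A1 to SM means the radius GM is perpendicular to SM, so G = M + (0, -11.7) = (40.600, -11.700). On A1, M sits at bearing 90° from G; a 74° counterclockwise sweep puts P at bearing 164°, so P = G + 11.7·(cos 164°, sin 164°) = (29.353, -8.4750). Tangency of A1 to PJ means the radius GP is perpendicular to PJ, so PJ runs along (−sin 164°, cos 164°); with |PJ| = 19.0, J = (24.116, -26.739). Then |SJ| = |J − S| = 36.008.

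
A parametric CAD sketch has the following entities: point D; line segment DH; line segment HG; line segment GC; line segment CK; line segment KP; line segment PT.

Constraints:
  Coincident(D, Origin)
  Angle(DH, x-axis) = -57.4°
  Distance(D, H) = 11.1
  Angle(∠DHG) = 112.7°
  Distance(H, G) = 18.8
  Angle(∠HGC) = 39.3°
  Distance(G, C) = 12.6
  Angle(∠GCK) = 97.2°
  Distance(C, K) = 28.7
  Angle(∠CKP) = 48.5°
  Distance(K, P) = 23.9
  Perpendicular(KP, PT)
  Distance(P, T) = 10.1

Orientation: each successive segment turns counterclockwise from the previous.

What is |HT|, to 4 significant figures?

13.47

∠CKP = 48.5° gives KP at 4.900° from the x-axis; with |KP| = 23.9, P = (20.22, -20.93). KP is perpendicular to PT, so PT runs at 94.90°; with |PT| = 10.1, T = (19.36, -10.87). Then |HT| = |T − H| = 13.47.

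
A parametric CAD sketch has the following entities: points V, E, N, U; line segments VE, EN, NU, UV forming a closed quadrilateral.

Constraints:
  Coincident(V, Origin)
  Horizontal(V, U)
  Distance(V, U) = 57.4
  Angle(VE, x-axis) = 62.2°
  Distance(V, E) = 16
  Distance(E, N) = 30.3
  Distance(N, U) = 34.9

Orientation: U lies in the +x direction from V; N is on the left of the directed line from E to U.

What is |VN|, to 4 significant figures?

44.07

V is at the origin; VU is horizontal with |VU| = 57.4 and U in +x, so U = (57.4, 0). VE runs at 62.2° with |VE| = 16.0, so E = (7.462, 14.15). N is determined by |EN| = 30.3 and |NU| = 34.9 together: it lies at the intersection of circle(E, 30.3) and circle(U, 34.9). With |EU| = 51.90, the foot of the radical line on EU is 23.06 from E and the perpendicular offset is √(30.3² − 23.06²) = 19.65. Taking the left-of-EU solution: N = (35.01, 26.77).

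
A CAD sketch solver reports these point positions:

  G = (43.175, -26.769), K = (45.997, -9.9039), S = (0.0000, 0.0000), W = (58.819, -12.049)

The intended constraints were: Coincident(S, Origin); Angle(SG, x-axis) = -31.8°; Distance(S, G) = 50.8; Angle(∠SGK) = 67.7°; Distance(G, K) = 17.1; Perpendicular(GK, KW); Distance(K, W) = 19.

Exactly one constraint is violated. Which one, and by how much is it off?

Distance(K, W) = 19 — off by 6.00.

S = (0.00, 0.00) ✓; SG at -31.80° ✓; |SG| = 50.80 ✓; ∠SGK = 67.70° ✓; |GK| = 17.10 ✓; ∠(GK, KW) = 90.00° ✓; |KW| = 13.00 ✗.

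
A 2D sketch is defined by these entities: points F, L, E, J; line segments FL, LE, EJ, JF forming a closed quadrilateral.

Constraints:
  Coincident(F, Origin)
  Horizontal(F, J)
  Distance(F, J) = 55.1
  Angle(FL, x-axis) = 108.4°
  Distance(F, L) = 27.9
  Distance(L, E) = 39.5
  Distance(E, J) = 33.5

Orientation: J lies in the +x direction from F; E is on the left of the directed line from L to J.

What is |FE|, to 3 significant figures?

38.1

F is at the origin; F and J share the same y with |FJ| = 55.1 and J in +x, so J = (55.1, 0). FL runs at 108.4° with |FL| = 27.9, so L = (-8.81, 26.5). E is determined by |LE| = 39.5 and |EJ| = 33.5 together: it lies at the intersection of circle(L, 39.5) and circle(J, 33.5). With |LJ| = 69.2, the foot of the radical line on LJ is 37.8 from L and the perpendicular offset is √(39.5² − 37.8²) = 11.6. Taking the left-of-LJ solution: E = (30.5, 22.8).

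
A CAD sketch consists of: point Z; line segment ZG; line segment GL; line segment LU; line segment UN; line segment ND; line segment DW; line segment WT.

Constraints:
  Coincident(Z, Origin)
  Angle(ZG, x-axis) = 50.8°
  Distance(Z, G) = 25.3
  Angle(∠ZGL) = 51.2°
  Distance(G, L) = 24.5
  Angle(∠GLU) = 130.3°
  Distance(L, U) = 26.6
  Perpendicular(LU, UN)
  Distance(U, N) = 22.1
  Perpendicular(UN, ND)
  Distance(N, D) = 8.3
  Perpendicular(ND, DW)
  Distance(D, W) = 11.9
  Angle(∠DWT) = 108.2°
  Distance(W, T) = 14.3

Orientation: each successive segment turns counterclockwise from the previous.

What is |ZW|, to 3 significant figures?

12.7

UN is perpendicular to ND, so ND runs at 49.3°; with |ND| = 8.3, D = (-3.69, -8.51). The perpendicularity gives DW at right angles to ND, so DW runs at 139°; with |DW| = 11.9, W = (-12.7, -0.748). Then |ZW| = |W − Z| = 12.7.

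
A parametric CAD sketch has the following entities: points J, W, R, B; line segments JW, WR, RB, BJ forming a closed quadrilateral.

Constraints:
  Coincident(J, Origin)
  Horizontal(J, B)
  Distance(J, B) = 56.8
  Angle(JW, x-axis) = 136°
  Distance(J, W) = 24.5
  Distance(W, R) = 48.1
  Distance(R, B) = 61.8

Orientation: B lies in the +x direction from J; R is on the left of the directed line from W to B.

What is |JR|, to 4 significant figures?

52.07

J is at the origin; JB is horizontal with |JB| = 56.8 and B in +x, so B = (56.8, 0). JW runs at 136.0° with |JW| = 24.5, so W = (-17.62, 17.02). R is determined by |WR| = 48.1 and |RB| = 61.8 together: it lies at the intersection of circle(W, 48.1) and circle(B, 61.8). With |WB| = 76.34, the foot of the radical line on WB is 28.31 from W and the perpendicular offset is √(48.1² − 28.31²) = 38.89. Taking the left-of-WB solution: R = (18.64, 48.61).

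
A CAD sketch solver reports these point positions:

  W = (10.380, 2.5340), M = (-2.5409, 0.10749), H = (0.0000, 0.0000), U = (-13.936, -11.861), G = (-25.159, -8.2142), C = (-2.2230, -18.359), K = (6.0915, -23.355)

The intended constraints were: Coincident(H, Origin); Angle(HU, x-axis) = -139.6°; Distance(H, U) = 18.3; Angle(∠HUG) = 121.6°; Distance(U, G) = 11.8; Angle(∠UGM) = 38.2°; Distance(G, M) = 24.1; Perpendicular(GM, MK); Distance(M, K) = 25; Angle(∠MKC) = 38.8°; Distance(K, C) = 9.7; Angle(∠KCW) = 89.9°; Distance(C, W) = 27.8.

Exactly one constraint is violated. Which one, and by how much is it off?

Distance(C, W) = 27.8 — off by 3.40.

H = (0.00, 0.00) ✓; HU at -139.6° ✓; |HU| = 18.30 ✓; ∠HUG = 121.6° ✓; |UG| = 11.80 ✓; ∠UGM = 38.20° ✓; |GM| = 24.10 ✓; ∠(GM, MK) = 90.00° ✓; |MK| = 25.00 ✓; ∠MKC = 38.80° ✓; |KC| = 9.700 ✓; ∠KCW = 89.90° ✓; |CW| = 24.40 ✗.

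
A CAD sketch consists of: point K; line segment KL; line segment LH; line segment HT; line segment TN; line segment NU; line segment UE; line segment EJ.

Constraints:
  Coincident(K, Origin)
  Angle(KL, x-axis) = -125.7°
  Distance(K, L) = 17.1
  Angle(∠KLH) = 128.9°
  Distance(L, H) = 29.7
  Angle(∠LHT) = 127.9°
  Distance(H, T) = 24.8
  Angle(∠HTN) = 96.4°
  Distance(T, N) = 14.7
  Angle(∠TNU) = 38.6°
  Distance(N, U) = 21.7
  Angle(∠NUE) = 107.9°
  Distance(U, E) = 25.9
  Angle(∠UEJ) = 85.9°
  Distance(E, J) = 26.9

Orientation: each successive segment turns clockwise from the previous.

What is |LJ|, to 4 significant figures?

72.27

K is at the origin; KL runs at -125.7° with length 17.1, so L = (-9.979, -13.89). ∠KLH = 128.9° gives LH at -176.8° from the x-axis; with |LH| = 29.7, H = (-39.63, -15.54). ∠LHT = 127.9° gives HT at 131.1° from the x-axis; with |HT| = 24.8, T = (-55.94, 3.144). ∠HTN = 96.4° gives TN at 47.50° from the x-axis; with |TN| = 14.7, N = (-46.00, 13.98). ∠TNU = 38.6° gives NU at -93.90° from the x-axis; with |NU| = 21.7, U = (-47.48, -7.668). ∠NUE = 107.9° gives UE at -166.0° from the x-axis; with |UE| = 25.9, E = (-72.61, -13.93). ∠UEJ = 85.9° gives EJ at 99.90° from the x-axis; with |EJ| = 26.9, J = (-77.24, 12.57). Then |LJ| = |J − L| = 72.27.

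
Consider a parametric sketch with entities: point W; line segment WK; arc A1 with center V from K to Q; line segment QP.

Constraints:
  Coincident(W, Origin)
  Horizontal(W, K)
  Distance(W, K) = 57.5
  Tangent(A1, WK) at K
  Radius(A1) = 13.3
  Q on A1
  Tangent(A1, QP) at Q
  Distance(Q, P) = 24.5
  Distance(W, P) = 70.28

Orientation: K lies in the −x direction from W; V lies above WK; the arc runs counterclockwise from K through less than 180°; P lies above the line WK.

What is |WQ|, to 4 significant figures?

49.64

W is at the origin; W and K share the same y with |WK| = 57.5 and K on the −x side, so K = (-57.50, 0.000). Since A1 is tangent to WK there, VK ⟂ WK, so V = K + (0, 13.3) = (-57.50, 13.30). Since VQ ⟂ QP (tangency), |VP| = √(13.3² + 24.5²) = 27.88 regardless of where Q sits on A1. So P lies on both circle(W, 70.28) and circle(V, 27.88); the above-WK intersection is P = (-56.96, 41.17). Q is the foot of the tangent from P: Q = (-45.69, 19.42).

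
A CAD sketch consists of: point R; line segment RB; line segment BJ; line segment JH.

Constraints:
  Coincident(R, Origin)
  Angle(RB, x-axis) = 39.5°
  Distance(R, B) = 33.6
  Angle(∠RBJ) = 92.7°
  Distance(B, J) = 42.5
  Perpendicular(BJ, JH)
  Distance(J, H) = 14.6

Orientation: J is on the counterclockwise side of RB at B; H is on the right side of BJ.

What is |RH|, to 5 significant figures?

65.291

R is at the origin; RB runs at 39.5° with length 33.6, so B = 33.6·(cos 39.5°, sin 39.5°) = (25.927, 21.372). ∠RBJ = 92.7°, so BJ runs at 39.5° + (180° − 92.7°) = 126.80° from the x-axis; with |BJ| = 42.5, J = B + 42.5·(cos 126.80°, sin 126.80°) = (0.46808, 55.403). BJ ⟂ JH; with |JH| = 14.6 on the right of BJ, H = J + 14.6·(0.80073, 0.59902) = (12.159, 64.149). Then |RH| = |H − R| = 65.291.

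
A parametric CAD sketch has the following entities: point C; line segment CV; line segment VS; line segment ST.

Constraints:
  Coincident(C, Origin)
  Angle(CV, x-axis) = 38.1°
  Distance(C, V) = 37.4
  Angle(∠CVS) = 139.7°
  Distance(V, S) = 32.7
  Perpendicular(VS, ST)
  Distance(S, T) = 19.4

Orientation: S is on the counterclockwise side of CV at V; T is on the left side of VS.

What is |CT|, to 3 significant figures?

61.4

∠CVS = 139.7°, so VS runs at 38.1° + (180° − 139.7°) = 78.4° from the x-axis; with |VS| = 32.7, S = V + 32.7·(cos 78.4°, sin 78.4°) = (36.0, 55.1). VS is perpendicular to ST; with |ST| = 19.4 on the left of VS, T = S + 19.4·(-0.980, 0.201) = (17.0, 59.0). Then |CT| = |T − C| = 61.4.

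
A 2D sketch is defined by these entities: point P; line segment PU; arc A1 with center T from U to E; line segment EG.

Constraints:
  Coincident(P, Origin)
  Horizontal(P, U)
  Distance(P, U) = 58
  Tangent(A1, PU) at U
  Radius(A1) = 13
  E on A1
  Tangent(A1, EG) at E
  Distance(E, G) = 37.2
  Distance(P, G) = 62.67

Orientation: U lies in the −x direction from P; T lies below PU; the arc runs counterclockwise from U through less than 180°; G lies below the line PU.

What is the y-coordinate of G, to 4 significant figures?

-48.13

Checks: |TE| = 13.00 ✓; ∠(TE, EG) = 90.00° ✓; |EG| = 37.20 ✓; |PG| = 62.67 ✓.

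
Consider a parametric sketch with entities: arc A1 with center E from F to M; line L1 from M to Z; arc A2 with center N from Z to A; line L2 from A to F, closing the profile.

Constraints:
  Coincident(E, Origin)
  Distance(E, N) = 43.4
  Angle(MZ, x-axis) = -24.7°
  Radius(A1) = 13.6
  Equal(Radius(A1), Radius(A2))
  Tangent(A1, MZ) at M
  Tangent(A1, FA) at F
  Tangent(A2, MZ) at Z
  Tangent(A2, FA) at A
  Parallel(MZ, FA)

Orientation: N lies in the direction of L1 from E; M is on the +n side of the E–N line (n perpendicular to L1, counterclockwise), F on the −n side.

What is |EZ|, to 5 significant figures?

45.481

Tangency of A1 to both parallel lines with radius 13.6 puts M and F at E ± 13.6·n: M = (5.6830, 12.356), F = (-5.6830, -12.356). Equal radii place Z and A the same way about N: Z = N + 13.6·n = (45.112, -5.7797), A = N − 13.6·n = (33.746, -30.491). Then |EZ| = |Z − E| = 45.481.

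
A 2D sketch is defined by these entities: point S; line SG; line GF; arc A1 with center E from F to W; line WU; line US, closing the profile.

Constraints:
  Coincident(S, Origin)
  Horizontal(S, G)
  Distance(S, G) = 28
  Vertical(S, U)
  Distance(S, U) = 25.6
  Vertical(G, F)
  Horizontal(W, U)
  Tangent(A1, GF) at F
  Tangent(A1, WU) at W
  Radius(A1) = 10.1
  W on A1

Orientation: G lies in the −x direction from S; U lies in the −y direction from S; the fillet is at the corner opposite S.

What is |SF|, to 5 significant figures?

32.004

The virtual corner opposite S is at (-28.000, -25.600). Since A1 is tangent to GF there, EF ⟂ GF and the tangent condition forces EW to be normal to WU, with radius 10.1, so the center E sits 10.1 in from both sides at E = (-17.900, -15.500). That places the tangent points at F = (-28.000, -15.500) on GF and W = (-17.900, -25.600) on WU. Then |SF| = |F − S| = 32.004.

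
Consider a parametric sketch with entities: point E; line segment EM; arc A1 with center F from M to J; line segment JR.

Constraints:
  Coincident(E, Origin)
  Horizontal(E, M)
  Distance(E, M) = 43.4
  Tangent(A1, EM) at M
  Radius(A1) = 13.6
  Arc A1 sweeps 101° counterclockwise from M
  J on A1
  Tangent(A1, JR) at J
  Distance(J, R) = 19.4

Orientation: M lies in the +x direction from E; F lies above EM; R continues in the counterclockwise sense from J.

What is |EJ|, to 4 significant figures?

59.02

E is at the origin; EM is horizontal with |EM| = 43.4 and M on the +x side, so M = (43.40, 0.000). The tangent condition forces FM to be normal to EM, so F = M + (0, 13.6) = (43.40, 13.60). On A1, M sits at bearing -90° from F; a 101° counterclockwise sweep puts J at bearing 11°, so J = F + 13.6·(cos 11°, sin 11°) = (56.75, 16.20). Then |EJ| = |J − E| = 59.02.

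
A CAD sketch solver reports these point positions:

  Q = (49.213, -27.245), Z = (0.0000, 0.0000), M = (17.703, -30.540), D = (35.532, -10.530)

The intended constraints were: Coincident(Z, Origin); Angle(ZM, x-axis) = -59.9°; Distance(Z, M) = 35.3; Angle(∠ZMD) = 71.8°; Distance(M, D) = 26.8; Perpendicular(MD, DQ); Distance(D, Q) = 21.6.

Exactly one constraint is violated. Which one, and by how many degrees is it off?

Perpendicular(MD, DQ) — off by 9.00°.

Z = (0.00, 0.00) ✓; ZM at -59.90° ✓; |ZM| = 35.30 ✓; ∠ZMD = 71.80° ✓; |MD| = 26.80 ✓; ∠(MD, DQ) = 99.00° ✗; |DQ| = 21.60 ✓.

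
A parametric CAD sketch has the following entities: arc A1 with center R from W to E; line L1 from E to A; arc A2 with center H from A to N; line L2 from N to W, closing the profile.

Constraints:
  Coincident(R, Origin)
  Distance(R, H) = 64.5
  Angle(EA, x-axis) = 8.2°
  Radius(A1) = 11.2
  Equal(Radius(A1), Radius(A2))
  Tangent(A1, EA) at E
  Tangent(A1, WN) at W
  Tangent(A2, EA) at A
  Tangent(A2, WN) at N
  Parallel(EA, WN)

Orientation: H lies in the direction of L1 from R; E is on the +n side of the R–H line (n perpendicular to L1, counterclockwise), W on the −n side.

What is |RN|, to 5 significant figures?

65.465

The slot axis is L1's direction at 8.2°, so u = (cos 8.2°, sin 8.2°) = (0.98978, 0.14263) and n = (−sin 8.2°, cos 8.2°) = (-0.14263, 0.98978). R is at the origin and H lies 64.5 along u from R, so H = 64.5·u = (63.841, 9.1996). Tangency of A1 to both parallel lines with radius 11.2 puts E and W at R ± 11.2·n: E = (-1.5974, 11.085), W = (1.5974, -11.085). Equal radii place A and N the same way about H: A = H + 11.2·n = (62.243, 20.285), N = H − 11.2·n = (65.438, -1.8859). Then |RN| = |N − R| = 65.465.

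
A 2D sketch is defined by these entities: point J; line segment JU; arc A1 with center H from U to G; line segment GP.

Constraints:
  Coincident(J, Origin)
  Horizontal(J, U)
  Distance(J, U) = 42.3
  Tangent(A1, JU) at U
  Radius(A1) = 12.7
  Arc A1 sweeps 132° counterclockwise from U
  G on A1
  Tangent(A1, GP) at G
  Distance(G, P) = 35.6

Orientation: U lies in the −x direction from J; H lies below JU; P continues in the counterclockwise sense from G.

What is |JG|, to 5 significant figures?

55.912

A1 meets JU tangentially, so HU is at right angles to JU, so H = U + (0, -12.7) = (-42.300, -12.700). On A1, U sits at bearing 90° from H; a 132° counterclockwise sweep puts G at bearing 222°, so G = H + 12.7·(cos 222°, sin 222°) = (-51.738, -21.198). Then |JG| = |G − J| = 55.912.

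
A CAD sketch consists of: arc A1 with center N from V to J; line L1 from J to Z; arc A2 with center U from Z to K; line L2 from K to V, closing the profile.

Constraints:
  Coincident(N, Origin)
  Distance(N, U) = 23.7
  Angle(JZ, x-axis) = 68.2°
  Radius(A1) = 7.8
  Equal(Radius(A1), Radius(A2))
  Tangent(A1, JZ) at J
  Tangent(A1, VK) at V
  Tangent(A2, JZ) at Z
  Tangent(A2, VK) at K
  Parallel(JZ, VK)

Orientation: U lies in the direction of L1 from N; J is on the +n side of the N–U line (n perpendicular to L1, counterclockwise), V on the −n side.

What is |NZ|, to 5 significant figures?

24.951

Tangency of A1 to both parallel lines with radius 7.8 puts J and V at N ± 7.8·n: J = (-7.2422, 2.8967), V = (7.2422, -2.8967). Equal radii place Z and K the same way about U: Z = U + 7.8·n = (1.5592, 24.902), K = U − 7.8·n = (16.044, 19.108). Then |NZ| = |Z − N| = 24.951.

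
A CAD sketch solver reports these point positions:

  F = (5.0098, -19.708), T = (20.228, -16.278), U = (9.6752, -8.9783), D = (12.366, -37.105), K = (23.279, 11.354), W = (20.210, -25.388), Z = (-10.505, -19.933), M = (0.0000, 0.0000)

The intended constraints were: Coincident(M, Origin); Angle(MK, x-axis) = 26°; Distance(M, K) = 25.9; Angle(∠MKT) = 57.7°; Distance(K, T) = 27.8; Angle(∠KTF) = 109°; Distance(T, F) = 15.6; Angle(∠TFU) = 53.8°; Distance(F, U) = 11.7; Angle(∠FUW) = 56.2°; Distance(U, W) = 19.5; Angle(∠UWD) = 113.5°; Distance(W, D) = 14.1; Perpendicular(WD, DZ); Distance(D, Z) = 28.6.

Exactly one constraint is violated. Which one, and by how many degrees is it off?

Perpendicular(WD, DZ) — off by 3.10°.

M = (0.00, 0.00) ✓; MK at 26.00° ✓; |MK| = 25.90 ✓; ∠MKT = 57.70° ✓; |KT| = 27.80 ✓; ∠KTF = 109.0° ✓; |TF| = 15.60 ✓; ∠TFU = 53.80° ✓; |FU| = 11.70 ✓; ∠FUW = 56.20° ✓; |UW| = 19.50 ✓; ∠UWD = 113.5° ✓; |WD| = 14.10 ✓; ∠(WD, DZ) = 93.10° ✗; |DZ| = 28.60 ✓.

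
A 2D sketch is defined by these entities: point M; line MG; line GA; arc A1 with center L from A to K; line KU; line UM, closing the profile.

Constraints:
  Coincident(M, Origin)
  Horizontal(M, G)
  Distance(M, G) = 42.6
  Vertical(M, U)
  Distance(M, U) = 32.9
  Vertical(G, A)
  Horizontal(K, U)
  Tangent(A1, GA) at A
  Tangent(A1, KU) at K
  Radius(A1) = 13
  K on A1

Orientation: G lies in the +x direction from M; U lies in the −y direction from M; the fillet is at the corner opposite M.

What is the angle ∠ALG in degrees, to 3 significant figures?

56.8°

The virtual corner opposite M is at (42.6, -32.9). Tangency of A1 to GA means the radius LA is perpendicular to GA and tangency of A1 to KU means the radius LK is perpendicular to KU, with radius 13.0, so the center L sits 13.0 in from both sides at L = (29.6, -19.9). That places the tangent points at A = (42.6, -19.9) on GA and K = (29.6, -32.9) on KU. Then cos ∠ALG = LA·LG / (|LA||LG|), giving 56.8°.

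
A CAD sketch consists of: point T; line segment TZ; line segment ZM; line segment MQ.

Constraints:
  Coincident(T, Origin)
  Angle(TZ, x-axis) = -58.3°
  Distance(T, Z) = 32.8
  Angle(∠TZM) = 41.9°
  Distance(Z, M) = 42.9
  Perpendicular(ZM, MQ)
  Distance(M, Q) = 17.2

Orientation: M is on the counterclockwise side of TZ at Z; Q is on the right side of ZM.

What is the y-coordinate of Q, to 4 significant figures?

11.27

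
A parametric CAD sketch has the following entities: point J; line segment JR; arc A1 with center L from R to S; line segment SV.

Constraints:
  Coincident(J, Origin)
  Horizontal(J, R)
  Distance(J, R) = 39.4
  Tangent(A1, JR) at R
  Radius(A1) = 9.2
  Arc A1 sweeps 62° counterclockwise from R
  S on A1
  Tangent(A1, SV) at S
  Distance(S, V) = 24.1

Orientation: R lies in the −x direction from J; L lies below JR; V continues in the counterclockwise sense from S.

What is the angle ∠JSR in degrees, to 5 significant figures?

25.136°

J is at the origin; J and R share the same y with |JR| = 39.4 and R on the −x side, so R = (-39.400, 0.0000). Since A1 is tangent to JR there, LR ⟂ JR, so L = R + (0, -9.2) = (-39.400, -9.2000). On A1, R sits at bearing 90° from L; a 62° counterclockwise sweep puts S at bearing 152°, so S = L + 9.2·(cos 152°, sin 152°) = (-47.523, -4.8809). Then cos ∠JSR = SJ·SR / (|SJ||SR|), giving 25.136°.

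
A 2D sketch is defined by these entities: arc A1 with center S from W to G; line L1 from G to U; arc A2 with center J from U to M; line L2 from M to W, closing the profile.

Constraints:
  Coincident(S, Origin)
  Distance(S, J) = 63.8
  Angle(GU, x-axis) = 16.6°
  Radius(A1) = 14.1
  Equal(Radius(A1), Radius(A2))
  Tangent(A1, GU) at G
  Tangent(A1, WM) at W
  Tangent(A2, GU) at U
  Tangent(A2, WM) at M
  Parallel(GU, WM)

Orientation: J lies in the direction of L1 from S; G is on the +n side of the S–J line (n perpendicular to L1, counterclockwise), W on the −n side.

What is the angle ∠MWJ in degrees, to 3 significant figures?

12.5°

The slot axis is L1's direction at 16.6°, so u = (cos 16.6°, sin 16.6°) = (0.958, 0.286) and n = (−sin 16.6°, cos 16.6°) = (-0.286, 0.958). S is at the origin and J lies 63.8 along u from S, so J = 63.8·u = (61.1, 18.2). Tangency of A1 to both parallel lines with radius 14.1 puts G and W at S ± 14.1·n: G = (-4.03, 13.5), W = (4.03, -13.5). Equal radii place U and M the same way about J: U = J + 14.1·n = (57.1, 31.7), M = J − 14.1·n = (65.2, 4.71). Then cos ∠MWJ = WM·WJ / (|WM||WJ|), giving 12.5°.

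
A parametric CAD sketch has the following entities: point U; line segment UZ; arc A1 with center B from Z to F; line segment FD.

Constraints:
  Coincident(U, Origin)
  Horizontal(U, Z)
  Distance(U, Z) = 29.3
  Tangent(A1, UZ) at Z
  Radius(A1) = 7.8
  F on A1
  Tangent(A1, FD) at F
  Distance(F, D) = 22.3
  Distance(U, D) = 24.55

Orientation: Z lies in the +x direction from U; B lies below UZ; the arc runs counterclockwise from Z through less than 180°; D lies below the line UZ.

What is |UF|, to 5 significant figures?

23.048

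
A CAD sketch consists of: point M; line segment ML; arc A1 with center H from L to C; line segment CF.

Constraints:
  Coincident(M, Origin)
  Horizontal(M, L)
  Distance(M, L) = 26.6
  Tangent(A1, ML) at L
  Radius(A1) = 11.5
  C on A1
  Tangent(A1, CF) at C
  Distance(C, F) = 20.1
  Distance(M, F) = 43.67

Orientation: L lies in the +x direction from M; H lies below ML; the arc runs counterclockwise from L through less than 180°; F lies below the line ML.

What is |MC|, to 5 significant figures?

23.910

Checks: M = (0.00, 0.00) ✓; |HC| = 11.50 ✓; ∠(HC, CF) = 90.00° ✓; |CF| = 20.10 ✓; |MF| = 43.67 ✓.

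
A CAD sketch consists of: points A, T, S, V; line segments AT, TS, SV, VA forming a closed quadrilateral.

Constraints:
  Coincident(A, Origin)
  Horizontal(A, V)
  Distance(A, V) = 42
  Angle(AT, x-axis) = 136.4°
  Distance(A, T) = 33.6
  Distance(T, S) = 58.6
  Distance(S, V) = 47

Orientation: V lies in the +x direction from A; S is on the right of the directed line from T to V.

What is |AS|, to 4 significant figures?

28.31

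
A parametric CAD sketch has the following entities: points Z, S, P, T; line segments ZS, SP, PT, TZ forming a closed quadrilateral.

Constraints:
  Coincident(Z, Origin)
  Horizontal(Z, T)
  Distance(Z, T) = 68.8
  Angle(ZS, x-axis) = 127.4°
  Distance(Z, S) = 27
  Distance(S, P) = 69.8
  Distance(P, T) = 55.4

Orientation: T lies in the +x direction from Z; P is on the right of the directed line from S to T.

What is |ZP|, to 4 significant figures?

42.80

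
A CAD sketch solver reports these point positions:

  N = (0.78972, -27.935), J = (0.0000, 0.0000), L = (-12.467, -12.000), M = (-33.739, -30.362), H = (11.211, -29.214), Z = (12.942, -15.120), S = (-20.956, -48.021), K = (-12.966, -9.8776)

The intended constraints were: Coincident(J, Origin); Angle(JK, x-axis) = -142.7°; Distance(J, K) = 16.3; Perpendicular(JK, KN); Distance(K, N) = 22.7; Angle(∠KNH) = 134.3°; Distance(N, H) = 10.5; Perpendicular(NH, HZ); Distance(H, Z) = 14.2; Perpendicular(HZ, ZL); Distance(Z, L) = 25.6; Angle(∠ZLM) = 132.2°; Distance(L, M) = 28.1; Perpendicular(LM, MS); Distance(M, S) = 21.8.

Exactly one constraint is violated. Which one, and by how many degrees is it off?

Perpendicular(LM, MS) — off by 4.90°.

J = (0.00, 0.00) ✓; JK at -142.7° ✓; |JK| = 16.30 ✓; ∠(JK, KN) = 90.00° ✓; |KN| = 22.70 ✓; ∠KNH = 134.3° ✓; |NH| = 10.50 ✓; ∠(NH, HZ) = 90.00° ✓; |HZ| = 14.20 ✓; ∠(HZ, ZL) = 90.00° ✓; |ZL| = 25.60 ✓; ∠ZLM = 132.2° ✓; |LM| = 28.10 ✓; ∠(LM, MS) = 85.10° ✗; |MS| = 21.80 ✓.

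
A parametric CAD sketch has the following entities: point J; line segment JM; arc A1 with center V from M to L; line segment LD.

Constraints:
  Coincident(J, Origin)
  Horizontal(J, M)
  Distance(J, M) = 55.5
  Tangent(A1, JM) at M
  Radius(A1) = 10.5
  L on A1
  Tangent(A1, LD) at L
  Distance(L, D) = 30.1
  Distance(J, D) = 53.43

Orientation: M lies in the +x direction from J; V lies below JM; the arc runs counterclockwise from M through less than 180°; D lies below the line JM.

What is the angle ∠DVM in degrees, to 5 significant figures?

147.24°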